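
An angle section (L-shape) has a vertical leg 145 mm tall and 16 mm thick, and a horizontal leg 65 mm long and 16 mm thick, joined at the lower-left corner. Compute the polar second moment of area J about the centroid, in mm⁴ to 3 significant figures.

J ≈ 7.34 × 10⁶ mm⁴

Treat the section as a set of non-overlapping primitives; coordinates are from the bounding-box lower-left.
Vertical leg: 16 × 145, A = 2 320 mm², y = 72.5 mm, Ī = 4 064 833 mm⁴.
Horizontal leg (remainder): 49 × 16, A = 784 mm², y = 8 mm, Ī = 16 725 mm⁴.
Centroid: ȳ = ΣA·y / ΣA = 56.209 mm.
Transfer each piece to the centroidal x-axis using Ī + A·d² with d = y − 56.209:
  vertical leg: d = 16.291 mm → contributes +4 680 572 mm⁴
  horizontal leg (remainder): d = -48.209 mm → contributes +1 838 808 mm⁴
Total I = 6 519 379 mm⁴.
For the y-axis: x̄ = 16.209 mm.
Repeating about the centroidal y-axis gives I_y = 825 299 mm⁴.
Polar second moment: J = I_x + I_y = 7 344 679 mm⁴.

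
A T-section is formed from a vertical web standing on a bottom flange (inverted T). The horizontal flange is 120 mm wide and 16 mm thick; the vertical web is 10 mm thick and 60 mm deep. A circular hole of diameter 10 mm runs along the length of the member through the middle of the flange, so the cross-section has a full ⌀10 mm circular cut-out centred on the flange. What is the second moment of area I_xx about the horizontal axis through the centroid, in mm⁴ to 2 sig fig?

I_xx ≈ 8.7 × 10⁵ mm⁴

Break the section into simple shapes (no overlaps), measuring from the bottom-left corner of the bounding box.
Flange: 120 × 16, A = 1 920 mm², y = 8 mm, Ī = 40 960 mm⁴.
Web: 10 × 60, A = 600 mm², y = 46 mm, Ī = 180 000 mm⁴.
Hole (subtracted): ⌀10, A = 78.54 mm², y = 8 mm, Ī = 490.9 mm⁴.
Centroid: ȳ = ΣA·y / ΣA = 17.34 mm.
Transfer each piece to the horizontal axis through the centroid using Ī + A·d² with d = y − 17.34:
  flange: d = -9.339 mm → contributes +208 405 mm⁴
  web: d = 28.66 mm → contributes +672 883 mm⁴
  hole: d = -9.339 mm → contributes −7 340 mm⁴
Total I = 873 947 mm⁴.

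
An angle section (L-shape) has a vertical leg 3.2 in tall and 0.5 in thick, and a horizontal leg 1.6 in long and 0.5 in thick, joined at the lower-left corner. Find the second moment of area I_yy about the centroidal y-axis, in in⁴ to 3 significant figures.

I_yy ≈ 0.351 in⁴

Split into non-overlapping primitives; take the origin at the lower-left of the bounding box.
Vertical leg: 0.5 × 3.2, A = 1.6 in², x = 0.25 in, Ī = 0.033333 in⁴.
Horizontal leg (remainder): 1.1 × 0.5, A = 0.55 in², x = 1.05 in, Ī = 0.055458 in⁴.
Centroid: x̄ = ΣA·x / ΣA = 0.45465 in.
Transfer each piece to the centroidal y-axis using Ī + A·d² with d = x − 0.45465:
  vertical leg: d = -0.20465 in → contributes +0.10034 in⁴
  horizontal leg (remainder): d = 0.59535 in → contributes +0.2504 in⁴
Total I = 0.35075 in⁴.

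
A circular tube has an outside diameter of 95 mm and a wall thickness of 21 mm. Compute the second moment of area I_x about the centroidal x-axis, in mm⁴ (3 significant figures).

Treat the section as a set of non-overlapping primitives; coordinates are from the bounding-box lower-left.
Outer circle: ⌀95, A = 7088.2 mm², y = 47.5 mm, Ī = 3 998 198 mm⁴.
Bore (subtracted): ⌀53, A = 2206.2 mm², y = 47.5 mm, Ī = 387 323 mm⁴.
By symmetry the centroid is at mid-height, ȳ = 47.5 mm.
All pieces are centred on the centroidal x-axis, so I = ΣĪ (holes subtracted) = 3 610 875 mm⁴.

I_x ≈ 3.61 × 10⁶ mm⁴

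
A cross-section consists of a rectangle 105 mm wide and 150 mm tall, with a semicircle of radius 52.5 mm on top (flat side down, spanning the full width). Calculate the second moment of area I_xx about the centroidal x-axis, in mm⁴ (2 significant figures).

Decompose the section into non-overlapping parts with the origin at the bottom-left of its bounding rectangle.
Rectangular body: 105 × 150, A = 15 750 mm², y = 75 mm, Ī = 29 531 250 mm⁴.
Semicircular cap: semicircle r = 52.5, A = 4 330 mm², y = 172.3 mm, Ī = 833 814 mm⁴.
Centroid: ȳ = ΣA·y / ΣA = 95.98 mm.
Transfer each piece to the centroidal x-axis using Ī + A·d² with d = y − 95.98:
  rectangular body: d = -20.98 mm → contributes +36 460 937 mm⁴
  semicircular cap: d = 76.31 mm → contributes +26 042 820 mm⁴
Total I = 62 503 758 mm⁴.

I_xx ≈ 6.3 × 10⁷ mm⁴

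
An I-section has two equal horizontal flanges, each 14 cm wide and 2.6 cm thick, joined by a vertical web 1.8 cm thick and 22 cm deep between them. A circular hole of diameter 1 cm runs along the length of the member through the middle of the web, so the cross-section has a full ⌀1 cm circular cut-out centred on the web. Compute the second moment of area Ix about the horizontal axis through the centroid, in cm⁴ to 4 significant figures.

Ix ≈ 1.265 × 10⁴ cm⁴

Break the section into simple shapes (no overlaps), measuring from the bottom-left corner of the bounding box.
Bottom flange: 14 × 2.6, A = 36.4 cm², y = 1.3 cm, Ī = 20.5053 cm⁴.
Web: 1.8 × 22, A = 39.6 cm², y = 13.6 cm, Ī = 1597.2 cm⁴.
Top flange: 14 × 2.6, A = 36.4 cm², y = 25.9 cm, Ī = 20.5053 cm⁴.
Hole (subtracted): ⌀1, A = 0.785398 cm², y = 13.6 cm, Ī = 0.0490874 cm⁴.
By symmetry the centroid is at mid-height, ȳ = 13.6 cm.
Transfer each piece to the horizontal axis through the centroid using Ī + A·d² with d = y − 13.6:
  bottom flange: d = -12.3 cm → contributes +5527.46 cm⁴
  web: d = 0 cm → contributes +1597.2 cm⁴
  top flange: d = 12.3 cm → contributes +5527.46 cm⁴
  hole: d = 0 cm → contributes −0.0490874 cm⁴
Total I = 12652.1 cm⁴.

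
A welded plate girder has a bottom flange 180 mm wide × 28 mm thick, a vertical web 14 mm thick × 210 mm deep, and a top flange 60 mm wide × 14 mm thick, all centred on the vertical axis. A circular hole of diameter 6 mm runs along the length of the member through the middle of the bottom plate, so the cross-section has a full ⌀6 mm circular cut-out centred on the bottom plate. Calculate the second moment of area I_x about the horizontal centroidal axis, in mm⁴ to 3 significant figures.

Decompose the section into non-overlapping parts with the origin at the bottom-left of its bounding rectangle.
Bottom plate: 180 × 28, A = 5 040 mm², y = 14 mm, Ī = 329 280 mm⁴.
Web plate: 14 × 210, A = 2 940 mm², y = 133 mm, Ī = 10 804 500 mm⁴.
Top plate: 60 × 14, A = 840 mm², y = 245 mm, Ī = 13 720 mm⁴.
Hole (subtracted): ⌀6, A = 28.274 mm², y = 14 mm, Ī = 63.617 mm⁴.
Centroid: ȳ = ΣA·y / ΣA = 75.865 mm.
Transfer each piece to the horizontal centroidal axis using Ī + A·d² with d = y − 75.865:
  bottom plate: d = -61.865 mm → contributes +19 618 755 mm⁴
  web plate: d = 57.135 mm → contributes +20 401 864 mm⁴
  top plate: d = 169.14 mm → contributes +24 043 308 mm⁴
  hole: d = -61.865 mm → contributes −108 277 mm⁴
Total I = 63 955 650 mm⁴.

I_x ≈ 6.40 × 10⁷ mm⁴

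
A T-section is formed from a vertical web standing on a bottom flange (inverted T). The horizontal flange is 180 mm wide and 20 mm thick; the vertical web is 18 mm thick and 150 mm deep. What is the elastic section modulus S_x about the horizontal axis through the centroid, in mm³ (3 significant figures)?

Decompose the section into non-overlapping parts with the origin at the bottom-left of its bounding rectangle.
Flange: 180 × 20, A = 3 600 mm², y = 10 mm, Ī = 120 000 mm⁴.
Web: 18 × 150, A = 2 700 mm², y = 95 mm, Ī = 5 062 500 mm⁴.
Centroid: ȳ = ΣA·y / ΣA = 46.429 mm.
Transfer each piece to the horizontal axis through the centroid using Ī + A·d² with d = y − 46.429:
  flange: d = -36.429 mm → contributes +4 897 347 mm⁴
  web: d = 48.571 mm → contributes +11 432 296 mm⁴
Total I = 16 329 643 mm⁴.
Extreme fibre distance c = 123.57 mm; S = I/c = 132 147 mm³.

S_x ≈ 1.32 × 10⁵ mm³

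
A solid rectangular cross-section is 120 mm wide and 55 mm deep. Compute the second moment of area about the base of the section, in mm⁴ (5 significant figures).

The section: 120 × 55, A = 6 600 mm², y = 27.5 mm, Ī = 1 663 750 mm⁴.
Transfer it to a horizontal axis along the bottom face using Ī + A·d² with d = y − 0:
  the section: d = 27.5 mm → contributes +6 655 000 mm⁴
Total I = 6 655 000 mm⁴.

I_base ≈ 6.6550 × 10⁶ mm⁴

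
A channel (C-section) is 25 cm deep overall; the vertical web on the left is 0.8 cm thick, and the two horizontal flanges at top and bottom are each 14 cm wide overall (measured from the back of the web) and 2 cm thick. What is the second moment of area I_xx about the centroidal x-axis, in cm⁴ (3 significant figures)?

I_xx ≈ 8040 cm⁴

Split into non-overlapping primitives; take the origin at the lower-left of the bounding box.
Web: 0.8 × 25, A = 20 cm², y = 12.5 cm, Ī = 1041.7 cm⁴.
Top flange (beyond web): 13.2 × 2, A = 26.4 cm², y = 24 cm, Ī = 8.8 cm⁴.
Bottom flange (beyond web): 13.2 × 2, A = 26.4 cm², y = 1 cm, Ī = 8.8 cm⁴.
By symmetry the centroid is at mid-height, ȳ = 12.5 cm.
Transfer each piece to the centroidal x-axis using Ī + A·d² with d = y − 12.5:
  web: d = 0 cm → contributes +1041.7 cm⁴
  top flange (beyond web): d = 11.5 cm → contributes +3500.2 cm⁴
  bottom flange (beyond web): d = -11.5 cm → contributes +3500.2 cm⁴
Total I = 8042.1 cm⁴.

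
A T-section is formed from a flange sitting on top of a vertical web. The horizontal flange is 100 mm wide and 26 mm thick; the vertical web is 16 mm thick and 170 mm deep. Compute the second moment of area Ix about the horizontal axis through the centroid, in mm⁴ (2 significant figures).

Treat the section as a set of non-overlapping primitives; coordinates are from the bounding-box lower-left.
Flange: 100 × 26, A = 2 600 mm², y = 183 mm, Ī = 146 467 mm⁴.
Web: 16 × 170, A = 2 720 mm², y = 85 mm, Ī = 6 550 667 mm⁴.
Centroid: ȳ = ΣA·y / ΣA = 132.9 mm.
Transfer each piece to the horizontal axis through the centroid using Ī + A·d² with d = y − 132.9:
  flange: d = 50.11 mm → contributes +6 673 864 mm⁴
  web: d = -47.89 mm → contributes +12 790 090 mm⁴
Total I = 19 463 954 mm⁴.

Ix ≈ 1.9 × 10⁷ mm⁴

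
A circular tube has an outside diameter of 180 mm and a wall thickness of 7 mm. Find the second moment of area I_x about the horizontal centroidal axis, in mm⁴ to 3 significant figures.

Decompose the section into non-overlapping parts with the origin at the bottom-left of its bounding rectangle.
Outer circle: ⌀180, A = 25 447 mm², y = 90 mm, Ī = 51 529 974 mm⁴.
Bore (subtracted): ⌀166, A = 21 642 mm², y = 90 mm, Ī = 37 273 678 mm⁴.
By symmetry the centroid is at mid-height, ȳ = 90 mm.
All pieces are centred on the horizontal centroidal axis, so I = ΣĪ (holes subtracted) = 14 256 295 mm⁴.

I_x ≈ 1.43 × 10⁷ mm⁴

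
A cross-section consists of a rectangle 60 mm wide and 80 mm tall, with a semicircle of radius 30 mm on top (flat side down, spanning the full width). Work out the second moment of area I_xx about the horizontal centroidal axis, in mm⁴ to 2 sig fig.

I_xx ≈ 5.7 × 10⁶ mm⁴

Decompose the section into non-overlapping parts with the origin at the bottom-left of its bounding rectangle.
Rectangular body: 60 × 80, A = 4 800 mm², y = 40 mm, Ī = 2 560 000 mm⁴.
Semicircular cap: semicircle r = 30, A = 1 414 mm², y = 92.73 mm, Ī = 88 903 mm⁴.
Centroid: ȳ = ΣA·y / ΣA = 52 mm.
Transfer each piece to the horizontal centroidal axis using Ī + A·d² with d = y − 52:
  rectangular body: d = -12 mm → contributes +3 250 905 mm⁴
  semicircular cap: d = 40.73 mm → contributes +2 434 735 mm⁴
Total I = 5 685 640 mm⁴.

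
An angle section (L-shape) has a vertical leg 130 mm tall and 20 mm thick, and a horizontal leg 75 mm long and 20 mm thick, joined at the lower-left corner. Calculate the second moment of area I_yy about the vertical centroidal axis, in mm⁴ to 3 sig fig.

Split into non-overlapping primitives; take the origin at the lower-left of the bounding box.
Vertical leg: 20 × 130, A = 2 600 mm², x = 10 mm, Ī = 86 667 mm⁴.
Horizontal leg (remainder): 55 × 20, A = 1 100 mm², x = 47.5 mm, Ī = 277 292 mm⁴.
Centroid: x̄ = ΣA·x / ΣA = 21.149 mm.
Transfer each piece to the vertical centroidal axis using Ī + A·d² with d = x − 21.149:
  vertical leg: d = -11.149 mm → contributes +409 827 mm⁴
  horizontal leg (remainder): d = 26.351 mm → contributes +1 041 125 mm⁴
Total I = 1 450 952 mm⁴.

I_yy ≈ 1.45 × 10⁶ mm⁴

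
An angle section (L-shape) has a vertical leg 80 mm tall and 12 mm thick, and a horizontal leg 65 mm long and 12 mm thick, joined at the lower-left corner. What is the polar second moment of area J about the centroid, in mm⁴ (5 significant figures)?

J ≈ 1.5263 × 10⁶ mm⁴

Break the section into simple shapes (no overlaps), measuring from the bottom-left corner of the bounding box.
Vertical leg: 12 × 80, A = 960 mm², y = 40 mm, Ī = 512 000 mm⁴.
Horizontal leg (remainder): 53 × 12, A = 636 mm², y = 6 mm, Ī = 7 632 mm⁴.
Centroid: ȳ = ΣA·y / ΣA = 26.45113 mm.
Transfer each piece to the centroidal x-axis using Ī + A·d² with d = y − 26.45113:
  vertical leg: d = 13.54887 mm → contributes +688229.1 mm⁴
  horizontal leg (remainder): d = -20.45113 mm → contributes +273638.1 mm⁴
Total I = 961867.2 mm⁴.
For the y-axis: x̄ = 18.95113 mm.
Repeating about the centroidal y-axis gives I_y = 564472.2 mm⁴.
Polar second moment: J = I_x + I_y = 1 526 339 mm⁴.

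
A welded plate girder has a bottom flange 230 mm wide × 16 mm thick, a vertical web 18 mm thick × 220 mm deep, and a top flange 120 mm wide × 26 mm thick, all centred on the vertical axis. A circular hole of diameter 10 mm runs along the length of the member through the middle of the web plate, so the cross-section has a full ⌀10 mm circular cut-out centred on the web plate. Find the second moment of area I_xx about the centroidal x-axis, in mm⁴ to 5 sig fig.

Decompose the section into non-overlapping parts with the origin at the bottom-left of its bounding rectangle.
Bottom plate: 230 × 16, A = 3 680 mm², y = 8 mm, Ī = 78506.67 mm⁴.
Web plate: 18 × 220, A = 3 960 mm², y = 126 mm, Ī = 15 972 000 mm⁴.
Top plate: 120 × 26, A = 3 120 mm², y = 249 mm, Ī = 175 760 mm⁴.
Hole (subtracted): ⌀10, A = 78.53982 mm², y = 126 mm, Ī = 490.8739 mm⁴.
Centroid: ȳ = ΣA·y / ΣA = 121.2741 mm.
Transfer each piece to the centroidal x-axis using Ī + A·d² with d = y − 121.2741:
  bottom plate: d = -113.2741 mm → contributes +47 296 629 mm⁴
  web plate: d = 4.725946 mm → contributes +16 060 445 mm⁴
  top plate: d = 127.7259 mm → contributes +51 075 182 mm⁴
  hole: d = 4.725946 mm → contributes −2245.026 mm⁴
Total I = 114 430 010 mm⁴.

I_xx ≈ 1.1443 × 10⁸ mm⁴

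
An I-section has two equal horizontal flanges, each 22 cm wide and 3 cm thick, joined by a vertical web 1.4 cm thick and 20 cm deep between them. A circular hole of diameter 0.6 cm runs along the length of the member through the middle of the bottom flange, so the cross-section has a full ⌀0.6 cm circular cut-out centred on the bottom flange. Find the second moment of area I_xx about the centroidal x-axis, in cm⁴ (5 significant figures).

Break the section into simple shapes (no overlaps), measuring from the bottom-left corner of the bounding box.
Bottom flange: 22 × 3, A = 66 cm², y = 1.5 cm, Ī = 49.5 cm⁴.
Web: 1.4 × 20, A = 28 cm², y = 13 cm, Ī = 933.3333 cm⁴.
Top flange: 22 × 3, A = 66 cm², y = 24.5 cm, Ī = 49.5 cm⁴.
Hole (subtracted): ⌀0.6, A = 0.2827433 cm², y = 1.5 cm, Ī = 0.006361725 cm⁴.
Centroid: ȳ = ΣA·y / ΣA = 13.02036 cm.
Transfer each piece to the centroidal x-axis using Ī + A·d² with d = y − 13.02036:
  bottom flange: d = -11.52036 cm → contributes +8808.931 cm⁴
  web: d = -0.02035815 cm → contributes +933.3449 cm⁴
  top flange: d = 11.47964 cm → contributes +8747.124 cm⁴
  hole: d = -11.52036 cm → contributes −37.53168 cm⁴
Total I = 18451.87 cm⁴.

I_xx ≈ 1.8452 × 10⁴ cm⁴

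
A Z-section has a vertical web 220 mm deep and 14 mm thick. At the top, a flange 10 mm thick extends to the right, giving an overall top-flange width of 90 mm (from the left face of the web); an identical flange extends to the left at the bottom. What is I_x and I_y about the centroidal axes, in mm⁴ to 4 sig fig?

I_x ≈ 2.919 × 10⁷ mm⁴, I_y ≈ 3.860 × 10⁶ mm⁴

Treat the section as a set of non-overlapping primitives; coordinates are from the bounding-box lower-left.
Web: 14 × 220, A = 3 080 mm², y = 110 mm, Ī = 12 422 667 mm⁴.
Top flange (beyond web): 76 × 10, A = 760 mm², y = 215 mm, Ī = 6333.33 mm⁴.
Bottom flange (beyond web): 76 × 10, A = 760 mm², y = 5 mm, Ī = 6333.33 mm⁴.
Centroid: ȳ = ΣA·y / ΣA = 110 mm.
Transfer each piece to the centroidal x-axis using Ī + A·d² with d = y − 110:
  web: d = 0 mm → contributes +12 422 667 mm⁴
  top flange (beyond web): d = 105 mm → contributes +8 385 333 mm⁴
  bottom flange (beyond web): d = -105 mm → contributes +8 385 333 mm⁴
Total I = 29 193 333 mm⁴.
For the y-axis: x̄ = 83 mm.
Repeating about the centroidal y-axis gives I_y = 3 859 933 mm⁴.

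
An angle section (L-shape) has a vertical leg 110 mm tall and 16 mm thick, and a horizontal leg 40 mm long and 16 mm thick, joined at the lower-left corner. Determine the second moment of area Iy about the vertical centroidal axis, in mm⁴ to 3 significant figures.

Iy ≈ 1.82 × 10⁵ mm⁴

Break the section into simple shapes (no overlaps), measuring from the bottom-left corner of the bounding box.
Vertical leg: 16 × 110, A = 1 760 mm², x = 8 mm, Ī = 37 547 mm⁴.
Horizontal leg (remainder): 24 × 16, A = 384 mm², x = 28 mm, Ī = 18 432 mm⁴.
Centroid: x̄ = ΣA·x / ΣA = 11.582 mm.
Transfer each piece to the vertical centroidal axis using Ī + A·d² with d = x − 11.582:
  vertical leg: d = -3.5821 mm → contributes +60 130 mm⁴
  horizontal leg (remainder): d = 16.418 mm → contributes +121 938 mm⁴
Total I = 182 068 mm⁴.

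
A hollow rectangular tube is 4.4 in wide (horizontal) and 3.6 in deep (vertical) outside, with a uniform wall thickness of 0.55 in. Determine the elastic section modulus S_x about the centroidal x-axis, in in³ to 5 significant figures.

S_x ≈ 7.1168 in³

Decompose the section into non-overlapping parts with the origin at the bottom-left of its bounding rectangle.
Outer rectangle: 4.4 × 3.6, A = 15.84 in², y = 1.8 in, Ī = 17.1072 in⁴.
Inner void (subtracted): 3.3 × 2.5, A = 8.25 in², y = 1.8 in, Ī = 4.296875 in⁴.
By symmetry the centroid is at mid-height, ȳ = 1.8 in.
All pieces are centred on the centroidal x-axis, so I = ΣĪ (holes subtracted) = 12.81033 in⁴.
Extreme fibre distance c = 1.8 in; S = I/c = 7.116847 in³.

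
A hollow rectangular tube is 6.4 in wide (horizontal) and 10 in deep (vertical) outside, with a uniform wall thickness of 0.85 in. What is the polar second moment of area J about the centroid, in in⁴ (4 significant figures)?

J ≈ 456.0 in⁴

Break the section into simple shapes (no overlaps), measuring from the bottom-left corner of the bounding box.
Outer rectangle: 6.4 × 10, A = 64 in², y = 5 in, Ī = 533.333 in⁴.
Inner void (subtracted): 4.7 × 8.3, A = 39.01 in², y = 5 in, Ī = 223.95 in⁴.
By symmetry the centroid is at mid-height, ȳ = 5 in.
All pieces are centred on the centroidal x-axis, so I = ΣĪ (holes subtracted) = 309.383 in⁴.
Repeating about the centroidal y-axis gives I_y = 146.642 in⁴.
Polar second moment: J = I_x + I_y = 456.026 in⁴.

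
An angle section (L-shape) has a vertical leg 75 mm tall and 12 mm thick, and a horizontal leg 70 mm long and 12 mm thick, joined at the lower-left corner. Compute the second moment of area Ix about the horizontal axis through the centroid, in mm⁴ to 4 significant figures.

Ix ≈ 8.197 × 10⁵ mm⁴

Treat the section as a set of non-overlapping primitives; coordinates are from the bounding-box lower-left.
Vertical leg: 12 × 75, A = 900 mm², y = 37.5 mm, Ī = 421 875 mm⁴.
Horizontal leg (remainder): 58 × 12, A = 696 mm², y = 6 mm, Ī = 8 352 mm⁴.
Centroid: ȳ = ΣA·y / ΣA = 23.7632 mm.
Transfer each piece to the horizontal axis through the centroid using Ī + A·d² with d = y − 23.7632:
  vertical leg: d = 13.7368 mm → contributes +591 706 mm⁴
  horizontal leg (remainder): d = -17.7632 mm → contributes +227 961 mm⁴
Total I = 819 666 mm⁴.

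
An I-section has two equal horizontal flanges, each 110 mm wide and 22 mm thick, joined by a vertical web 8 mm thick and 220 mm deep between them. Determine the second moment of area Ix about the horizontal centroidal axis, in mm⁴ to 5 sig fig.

Ix ≈ 7.8156 × 10⁷ mm⁴

Decompose the section into non-overlapping parts with the origin at the bottom-left of its bounding rectangle.
Bottom flange: 110 × 22, A = 2 420 mm², y = 11 mm, Ī = 97606.67 mm⁴.
Web: 8 × 220, A = 1 760 mm², y = 132 mm, Ī = 7 098 667 mm⁴.
Top flange: 110 × 22, A = 2 420 mm², y = 253 mm, Ī = 97606.67 mm⁴.
By symmetry the centroid is at mid-height, ȳ = 132 mm.
Transfer each piece to the horizontal centroidal axis using Ī + A·d² with d = y − 132:
  bottom flange: d = -121 mm → contributes +35 528 827 mm⁴
  web: d = 0 mm → contributes +7 098 667 mm⁴
  top flange: d = 121 mm → contributes +35 528 827 mm⁴
Total I = 78 156 320 mm⁴.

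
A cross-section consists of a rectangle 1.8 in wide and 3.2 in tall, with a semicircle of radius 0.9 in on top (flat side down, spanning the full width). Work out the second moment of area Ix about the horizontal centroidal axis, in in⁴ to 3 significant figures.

Treat the section as a set of non-overlapping primitives; coordinates are from the bounding-box lower-left.
Rectangular body: 1.8 × 3.2, A = 5.76 in², y = 1.6 in, Ī = 4.9152 in⁴.
Semicircular cap: semicircle r = 0.9, A = 1.2723 in², y = 3.582 in, Ī = 0.072012 in⁴.
Centroid: ȳ = ΣA·y / ΣA = 1.9586 in.
Transfer each piece to the horizontal centroidal axis using Ī + A·d² with d = y − 1.9586:
  rectangular body: d = -0.35859 in → contributes +5.6559 in⁴
  semicircular cap: d = 1.6234 in → contributes +3.4251 in⁴
Total I = 9.081 in⁴.

Ix ≈ 9.08 in⁴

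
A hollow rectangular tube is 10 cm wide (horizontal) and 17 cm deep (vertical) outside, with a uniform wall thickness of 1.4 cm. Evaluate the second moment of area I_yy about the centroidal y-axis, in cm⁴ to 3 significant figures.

I_yy ≈ 975 cm⁴

Treat the section as a set of non-overlapping primitives; coordinates are from the bounding-box lower-left.
Outer rectangle: 10 × 17, A = 170 cm², x = 5 cm, Ī = 1416.7 cm⁴.
Inner void (subtracted): 7.2 × 14.2, A = 102.24 cm², x = 5 cm, Ī = 441.68 cm⁴.
By symmetry the centroid is at mid-width, x̄ = 5 cm.
All pieces are centred on the centroidal y-axis, so I = ΣĪ (holes subtracted) = 974.99 cm⁴.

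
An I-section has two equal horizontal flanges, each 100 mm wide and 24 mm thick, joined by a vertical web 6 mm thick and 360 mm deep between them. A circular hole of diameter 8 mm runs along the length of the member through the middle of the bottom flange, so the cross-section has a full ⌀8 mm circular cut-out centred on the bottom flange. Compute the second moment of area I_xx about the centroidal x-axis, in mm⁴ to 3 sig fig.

Decompose the section into non-overlapping parts with the origin at the bottom-left of its bounding rectangle.
Bottom flange: 100 × 24, A = 2 400 mm², y = 12 mm, Ī = 115 200 mm⁴.
Web: 6 × 360, A = 2 160 mm², y = 204 mm, Ī = 23 328 000 mm⁴.
Top flange: 100 × 24, A = 2 400 mm², y = 396 mm, Ī = 115 200 mm⁴.
Hole (subtracted): ⌀8, A = 50.265 mm², y = 12 mm, Ī = 201.06 mm⁴.
Centroid: ȳ = ΣA·y / ΣA = 205.4 mm.
Transfer each piece to the centroidal x-axis using Ī + A·d² with d = y − 205.4:
  bottom flange: d = -193.4 mm → contributes +89 880 700 mm⁴
  web: d = -1.3967 mm → contributes +23 332 214 mm⁴
  top flange: d = 190.6 mm → contributes +87 306 264 mm⁴
  hole: d = -193.4 mm → contributes −1 880 245 mm⁴
Total I = 198 638 932 mm⁴.

I_xx ≈ 1.99 × 10⁸ mm⁴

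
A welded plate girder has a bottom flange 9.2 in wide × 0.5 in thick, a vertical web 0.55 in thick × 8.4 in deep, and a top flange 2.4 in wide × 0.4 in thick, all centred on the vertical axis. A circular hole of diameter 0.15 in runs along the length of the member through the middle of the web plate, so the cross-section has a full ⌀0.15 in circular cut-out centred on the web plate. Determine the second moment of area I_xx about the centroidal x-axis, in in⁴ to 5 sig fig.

I_xx ≈ 110.98 in⁴

Split into non-overlapping primitives; take the origin at the lower-left of the bounding box.
Bottom plate: 9.2 × 0.5, A = 4.6 in², y = 0.25 in, Ī = 0.09583333 in⁴.
Web plate: 0.55 × 8.4, A = 4.62 in², y = 4.7 in, Ī = 27.1656 in⁴.
Top plate: 2.4 × 0.4, A = 0.96 in², y = 9.1 in, Ī = 0.0128 in⁴.
Hole (subtracted): ⌀0.15, A = 0.01767146 in², y = 4.7 in, Ī = 0.00002485049 in⁴.
Centroid: ȳ = ΣA·y / ΣA = 3.101351 in.
Transfer each piece to the centroidal x-axis using Ī + A·d² with d = y − 3.101351:
  bottom plate: d = -2.851351 in → contributes +37.49476 in⁴
  web plate: d = 1.598649 in → contributes +38.97284 in⁴
  top plate: d = 5.998649 in → contributes +34.55724 in⁴
  hole: d = 1.598649 in → contributes −0.04518744 in⁴
Total I = 110.9797 in⁴.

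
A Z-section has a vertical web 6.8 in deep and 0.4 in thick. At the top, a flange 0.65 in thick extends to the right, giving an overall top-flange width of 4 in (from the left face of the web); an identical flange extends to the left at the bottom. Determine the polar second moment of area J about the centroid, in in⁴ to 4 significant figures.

Treat the section as a set of non-overlapping primitives; coordinates are from the bounding-box lower-left.
Web: 0.4 × 6.8, A = 2.72 in², y = 3.4 in, Ī = 10.4811 in⁴.
Top flange (beyond web): 3.6 × 0.65, A = 2.34 in², y = 6.475 in, Ī = 0.0823875 in⁴.
Bottom flange (beyond web): 3.6 × 0.65, A = 2.34 in², y = 0.325 in, Ī = 0.0823875 in⁴.
Centroid: ȳ = ΣA·y / ΣA = 3.4 in.
Transfer each piece to the centroidal x-axis using Ī + A·d² with d = y − 3.4:
  web: d = 0 in → contributes +10.4811 in⁴
  top flange (beyond web): d = 3.075 in → contributes +22.2086 in⁴
  bottom flange (beyond web): d = -3.075 in → contributes +22.2086 in⁴
Total I = 54.8982 in⁴.
For the y-axis: x̄ = 3.8 in.
Repeating about the centroidal y-axis gives I_y = 23.8107 in⁴.
Polar second moment: J = I_x + I_y = 78.7088 in⁴.

J ≈ 78.71 in⁴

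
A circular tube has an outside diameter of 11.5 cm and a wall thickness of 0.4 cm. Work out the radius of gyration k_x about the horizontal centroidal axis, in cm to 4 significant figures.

Decompose the section into non-overlapping parts with the origin at the bottom-left of its bounding rectangle.
Outer circle: ⌀11.5, A = 103.869 cm², y = 5.75 cm, Ī = 858.541 cm⁴.
Bore (subtracted): ⌀10.7, A = 89.9202 cm², y = 5.75 cm, Ī = 643.435 cm⁴.
By symmetry the centroid is at mid-height, ȳ = 5.75 cm.
All pieces are centred on the horizontal centroidal axis, so I = ΣĪ (holes subtracted) = 215.106 cm⁴.
Radius of gyration: k = √(I/A) = √(215.106 / 13.9487) = 3.92699 cm.

k_x ≈ 3.927 cm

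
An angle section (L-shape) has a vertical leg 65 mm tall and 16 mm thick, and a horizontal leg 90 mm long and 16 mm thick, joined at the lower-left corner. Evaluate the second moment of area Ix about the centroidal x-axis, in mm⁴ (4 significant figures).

Ix ≈ 7.238 × 10⁵ mm⁴

Decompose the section into non-overlapping parts with the origin at the bottom-left of its bounding rectangle.
Vertical leg: 16 × 65, A = 1 040 mm², y = 32.5 mm, Ī = 366 167 mm⁴.
Horizontal leg (remainder): 74 × 16, A = 1 184 mm², y = 8 mm, Ī = 25258.7 mm⁴.
Centroid: ȳ = ΣA·y / ΣA = 19.4568 mm.
Transfer each piece to the centroidal x-axis using Ī + A·d² with d = y − 19.4568:
  vertical leg: d = 13.0432 mm → contributes +543 096 mm⁴
  horizontal leg (remainder): d = -11.4568 mm → contributes +180 669 mm⁴
Total I = 723 765 mm⁴.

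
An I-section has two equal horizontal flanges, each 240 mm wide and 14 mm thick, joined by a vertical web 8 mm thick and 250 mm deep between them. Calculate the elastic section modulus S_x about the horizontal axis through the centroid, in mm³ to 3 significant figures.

S_x ≈ 9.18 × 10⁵ mm³

Split into non-overlapping primitives; take the origin at the lower-left of the bounding box.
Bottom flange: 240 × 14, A = 3 360 mm², y = 7 mm, Ī = 54 880 mm⁴.
Web: 8 × 250, A = 2 000 mm², y = 139 mm, Ī = 10 416 667 mm⁴.
Top flange: 240 × 14, A = 3 360 mm², y = 271 mm, Ī = 54 880 mm⁴.
By symmetry the centroid is at mid-height, ȳ = 139 mm.
Transfer each piece to the horizontal axis through the centroid using Ī + A·d² with d = y − 139:
  bottom flange: d = -132 mm → contributes +58 599 520 mm⁴
  web: d = 0 mm → contributes +10 416 667 mm⁴
  top flange: d = 132 mm → contributes +58 599 520 mm⁴
Total I = 127 615 707 mm⁴.
Extreme fibre distance c = 139 mm; S = I/c = 918 099 mm³.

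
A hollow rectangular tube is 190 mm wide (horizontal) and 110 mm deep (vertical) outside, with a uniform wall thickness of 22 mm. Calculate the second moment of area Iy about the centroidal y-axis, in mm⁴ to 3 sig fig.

Treat the section as a set of non-overlapping primitives; coordinates are from the bounding-box lower-left.
Outer rectangle: 190 × 110, A = 20 900 mm², x = 95 mm, Ī = 62 874 167 mm⁴.
Inner void (subtracted): 146 × 66, A = 9 636 mm², x = 95 mm, Ī = 17 116 748 mm⁴.
By symmetry the centroid is at mid-width, x̄ = 95 mm.
All pieces are centred on the centroidal y-axis, so I = ΣĪ (holes subtracted) = 45 757 419 mm⁴.

Iy ≈ 4.58 × 10⁷ mm⁴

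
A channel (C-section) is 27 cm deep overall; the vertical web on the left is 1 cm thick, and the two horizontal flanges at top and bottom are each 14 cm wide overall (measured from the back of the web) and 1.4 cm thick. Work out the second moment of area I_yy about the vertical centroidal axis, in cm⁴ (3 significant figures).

Split into non-overlapping primitives; take the origin at the lower-left of the bounding box.
Web: 1 × 27, A = 27 cm², x = 0.5 cm, Ī = 2.25 cm⁴.
Top flange (beyond web): 13 × 1.4, A = 18.2 cm², x = 7.5 cm, Ī = 256.32 cm⁴.
Bottom flange (beyond web): 13 × 1.4, A = 18.2 cm², x = 7.5 cm, Ī = 256.32 cm⁴.
Centroid: x̄ = ΣA·x / ΣA = 4.5189 cm.
Transfer each piece to the vertical centroidal axis using Ī + A·d² with d = x − 4.5189:
  web: d = -4.0189 cm → contributes +438.35 cm⁴
  top flange (beyond web): d = 2.9811 cm → contributes +418.06 cm⁴
  bottom flange (beyond web): d = 2.9811 cm → contributes +418.06 cm⁴
Total I = 1274.5 cm⁴.

I_yy ≈ 1270 cm⁴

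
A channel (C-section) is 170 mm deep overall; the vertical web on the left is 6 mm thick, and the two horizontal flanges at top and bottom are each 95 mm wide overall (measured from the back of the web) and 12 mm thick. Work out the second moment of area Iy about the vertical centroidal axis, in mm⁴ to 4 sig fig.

Iy ≈ 2.971 × 10⁶ mm⁴

Decompose the section into non-overlapping parts with the origin at the bottom-left of its bounding rectangle.
Web: 6 × 170, A = 1 020 mm², x = 3 mm, Ī = 3 060 mm⁴.
Top flange (beyond web): 89 × 12, A = 1 068 mm², x = 50.5 mm, Ī = 704 969 mm⁴.
Bottom flange (beyond web): 89 × 12, A = 1 068 mm², x = 50.5 mm, Ī = 704 969 mm⁴.
Centroid: x̄ = ΣA·x / ΣA = 35.1483 mm.
Transfer each piece to the vertical centroidal axis using Ī + A·d² with d = x − 35.1483:
  web: d = -32.1483 mm → contributes +1 057 243 mm⁴
  top flange (beyond web): d = 15.3517 mm → contributes +956 670 mm⁴
  bottom flange (beyond web): d = 15.3517 mm → contributes +956 670 mm⁴
Total I = 2 970 583 mm⁴.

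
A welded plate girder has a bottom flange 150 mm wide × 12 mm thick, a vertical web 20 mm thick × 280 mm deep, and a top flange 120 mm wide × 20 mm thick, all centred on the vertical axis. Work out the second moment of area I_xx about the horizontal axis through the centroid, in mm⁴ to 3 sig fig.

Treat the section as a set of non-overlapping primitives; coordinates are from the bounding-box lower-left.
Bottom plate: 150 × 12, A = 1 800 mm², y = 6 mm, Ī = 21 600 mm⁴.
Web plate: 20 × 280, A = 5 600 mm², y = 152 mm, Ī = 36 586 667 mm⁴.
Top plate: 120 × 20, A = 2 400 mm², y = 302 mm, Ī = 80 000 mm⁴.
Centroid: ȳ = ΣA·y / ΣA = 161.92 mm.
Transfer each piece to the horizontal axis through the centroid using Ī + A·d² with d = y − 161.92:
  bottom plate: d = -155.92 mm → contributes +43 780 567 mm⁴
  web plate: d = -9.9184 mm → contributes +37 137 561 mm⁴
  top plate: d = 140.08 mm → contributes +47 174 873 mm⁴
Total I = 128 093 001 mm⁴.

I_xx ≈ 1.28 × 10⁸ mm⁴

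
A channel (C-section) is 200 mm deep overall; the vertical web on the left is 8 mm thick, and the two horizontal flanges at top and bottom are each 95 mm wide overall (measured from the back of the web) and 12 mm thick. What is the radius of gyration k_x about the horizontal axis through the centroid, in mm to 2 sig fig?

k_x ≈ 80 mm

Treat the section as a set of non-overlapping primitives; coordinates are from the bounding-box lower-left.
Web: 8 × 200, A = 1 600 mm², y = 100 mm, Ī = 5 333 333 mm⁴.
Top flange (beyond web): 87 × 12, A = 1 044 mm², y = 194 mm, Ī = 12 528 mm⁴.
Bottom flange (beyond web): 87 × 12, A = 1 044 mm², y = 6 mm, Ī = 12 528 mm⁴.
By symmetry the centroid is at mid-height, ȳ = 100 mm.
Transfer each piece to the horizontal axis through the centroid using Ī + A·d² with d = y − 100:
  web: d = 0 mm → contributes +5 333 333 mm⁴
  top flange (beyond web): d = 94 mm → contributes +9 237 312 mm⁴
  bottom flange (beyond web): d = -94 mm → contributes +9 237 312 mm⁴
Total I = 23 807 957 mm⁴.
Radius of gyration: k = √(I/A) = √(23 807 957 / 3 688) = 80.35 mm.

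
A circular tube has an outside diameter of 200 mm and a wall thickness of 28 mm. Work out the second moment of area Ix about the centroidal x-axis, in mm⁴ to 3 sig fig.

Ix ≈ 5.74 × 10⁷ mm⁴

Split into non-overlapping primitives; take the origin at the lower-left of the bounding box.
Outer circle: ⌀200, A = 31 416 mm², y = 100 mm, Ī = 78 539 816 mm⁴.
Bore (subtracted): ⌀144, A = 16 286 mm², y = 100 mm, Ī = 21 106 677 mm⁴.
By symmetry the centroid is at mid-height, ȳ = 100 mm.
All pieces are centred on the centroidal x-axis, so I = ΣĪ (holes subtracted) = 57 433 139 mm⁴.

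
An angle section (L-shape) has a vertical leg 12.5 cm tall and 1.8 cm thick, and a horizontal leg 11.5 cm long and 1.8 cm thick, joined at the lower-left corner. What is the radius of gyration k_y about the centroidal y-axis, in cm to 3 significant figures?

Treat the section as a set of non-overlapping primitives; coordinates are from the bounding-box lower-left.
Vertical leg: 1.8 × 12.5, A = 22.5 cm², x = 0.9 cm, Ī = 6.075 cm⁴.
Horizontal leg (remainder): 9.7 × 1.8, A = 17.46 cm², x = 6.65 cm, Ī = 136.9 cm⁴.
Centroid: x̄ = ΣA·x / ΣA = 3.4124 cm.
Transfer each piece to the centroidal y-axis using Ī + A·d² with d = x − 3.4124:
  vertical leg: d = -2.5124 cm → contributes +148.1 cm⁴
  horizontal leg (remainder): d = 3.2376 cm → contributes +319.92 cm⁴
Total I = 468.02 cm⁴.
Radius of gyration: k = √(I/A) = √(468.02 / 39.96) = 3.4223 cm.

k_y ≈ 3.42 cm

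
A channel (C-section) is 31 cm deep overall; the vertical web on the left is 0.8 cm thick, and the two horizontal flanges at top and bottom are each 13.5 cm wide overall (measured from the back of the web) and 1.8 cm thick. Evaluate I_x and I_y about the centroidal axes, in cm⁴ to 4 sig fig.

I_x ≈ 1.174 × 10⁴ cm⁴, I_y ≈ 1348 cm⁴

Break the section into simple shapes (no overlaps), measuring from the bottom-left corner of the bounding box.
Web: 0.8 × 31, A = 24.8 cm², y = 15.5 cm, Ī = 1986.07 cm⁴.
Top flange (beyond web): 12.7 × 1.8, A = 22.86 cm², y = 30.1 cm, Ī = 6.1722 cm⁴.
Bottom flange (beyond web): 12.7 × 1.8, A = 22.86 cm², y = 0.9 cm, Ī = 6.1722 cm⁴.
By symmetry the centroid is at mid-height, ȳ = 15.5 cm.
Transfer each piece to the centroidal x-axis using Ī + A·d² with d = y − 15.5:
  web: d = 0 cm → contributes +1986.07 cm⁴
  top flange (beyond web): d = 14.6 cm → contributes +4879.01 cm⁴
  bottom flange (beyond web): d = -14.6 cm → contributes +4879.01 cm⁴
Total I = 11744.1 cm⁴.
For the y-axis: x̄ = 4.77621 cm.
Repeating about the centroidal y-axis gives I_y = 1348.41 cm⁴.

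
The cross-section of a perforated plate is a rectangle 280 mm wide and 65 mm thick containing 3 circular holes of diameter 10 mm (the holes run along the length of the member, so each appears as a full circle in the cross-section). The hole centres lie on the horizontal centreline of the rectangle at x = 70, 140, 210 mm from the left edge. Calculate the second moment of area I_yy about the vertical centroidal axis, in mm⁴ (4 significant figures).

Split into non-overlapping primitives; take the origin at the lower-left of the bounding box.
Plate: 280 × 65, A = 18 200 mm², x = 140 mm, Ī = 118 906 667 mm⁴.
Hole 1 (subtracted): ⌀10, A = 78.5398 mm², x = 70 mm, Ī = 490.874 mm⁴.
Hole 2 (subtracted): ⌀10, A = 78.5398 mm², x = 140 mm, Ī = 490.874 mm⁴.
Hole 3 (subtracted): ⌀10, A = 78.5398 mm², x = 210 mm, Ī = 490.874 mm⁴.
By symmetry the centroid is at mid-width, x̄ = 140 mm.
Transfer each piece to the vertical centroidal axis using Ī + A·d² with d = x − 140:
  plate: d = 0 mm → contributes +118 906 667 mm⁴
  hole 1: d = -70 mm → contributes −385 336 mm⁴
  hole 2: d = 0 mm → contributes −490.874 mm⁴
  hole 3: d = 70 mm → contributes −385 336 mm⁴
Total I = 118 135 504 mm⁴.

I_yy ≈ 1.181 × 10⁸ mm⁴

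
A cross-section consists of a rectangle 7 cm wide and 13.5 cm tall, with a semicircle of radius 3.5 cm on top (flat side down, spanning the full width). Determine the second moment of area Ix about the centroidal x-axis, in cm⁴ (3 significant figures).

Ix ≈ 2540 cm⁴

Decompose the section into non-overlapping parts with the origin at the bottom-left of its bounding rectangle.
Rectangular body: 7 × 13.5, A = 94.5 cm², y = 6.75 cm, Ī = 1435.2 cm⁴.
Semicircular cap: semicircle r = 3.5, A = 19.242 cm², y = 14.985 cm, Ī = 16.47 cm⁴.
Centroid: ȳ = ΣA·y / ΣA = 8.1432 cm.
Transfer each piece to the centroidal x-axis using Ī + A·d² with d = y − 8.1432:
  rectangular body: d = -1.3932 cm → contributes +1618.7 cm⁴
  semicircular cap: d = 6.8422 cm → contributes +917.32 cm⁴
Total I = 2 536 cm⁴.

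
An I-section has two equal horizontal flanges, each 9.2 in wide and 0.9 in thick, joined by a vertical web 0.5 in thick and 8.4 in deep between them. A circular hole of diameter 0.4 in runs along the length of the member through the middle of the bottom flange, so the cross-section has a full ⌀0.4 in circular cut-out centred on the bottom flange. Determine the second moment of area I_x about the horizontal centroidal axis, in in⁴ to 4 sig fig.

I_x ≈ 381.1 in⁴

Break the section into simple shapes (no overlaps), measuring from the bottom-left corner of the bounding box.
Bottom flange: 9.2 × 0.9, A = 8.28 in², y = 0.45 in, Ī = 0.5589 in⁴.
Web: 0.5 × 8.4, A = 4.2 in², y = 5.1 in, Ī = 24.696 in⁴.
Top flange: 9.2 × 0.9, A = 8.28 in², y = 9.75 in, Ī = 0.5589 in⁴.
Hole (subtracted): ⌀0.4, A = 0.125664 in², y = 0.45 in, Ī = 0.00125664 in⁴.
Centroid: ȳ = ΣA·y / ΣA = 5.12832 in.
Transfer each piece to the horizontal centroidal axis using Ī + A·d² with d = y − 5.12832:
  bottom flange: d = -4.67832 in → contributes +181.78 in⁴
  web: d = -0.0283186 in → contributes +24.6994 in⁴
  top flange: d = 4.62168 in → contributes +177.419 in⁴
  hole: d = -4.67832 in → contributes −2.75162 in⁴
Total I = 381.147 in⁴.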